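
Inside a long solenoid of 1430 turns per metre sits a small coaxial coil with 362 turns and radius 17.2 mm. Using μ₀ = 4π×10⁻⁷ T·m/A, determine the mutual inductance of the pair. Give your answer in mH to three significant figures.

M ≈ 0.605 mH

The outer solenoid produces a uniform field B₁ = μ₀n₁I₁ across the inner coil,
so the flux linkage is N₂Φ = N₂B₁A₂ = μ₀n₁N₂A₂·I₁, giving M = μ₀n₁N₂A₂.
A₂ = πr² = π(1.720×10^-2 m)² = 9.294×10^-4 m².
M = (4π×10⁻⁷)(1430)(362)(9.294×10^-4) = 6.046×10^-4 H.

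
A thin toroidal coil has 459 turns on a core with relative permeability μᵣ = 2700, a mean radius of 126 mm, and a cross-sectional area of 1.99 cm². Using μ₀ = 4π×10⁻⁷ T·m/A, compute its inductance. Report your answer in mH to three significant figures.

L ≈ 180 mH

For a thin toroid, L = μ₀μᵣN²A/(2πR).
L = (4π×10⁻⁷)(2700)(459)²(1.990×10^-4) / (2π×0.126 m) = 0.1797 H.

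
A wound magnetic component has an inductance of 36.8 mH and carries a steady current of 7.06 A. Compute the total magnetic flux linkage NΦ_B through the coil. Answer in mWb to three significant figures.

NΦ_B ≈ 260 mWb

From L = NΦ_B/I, the flux linkage is NΦ_B = LI.
NΦ_B = (3.680×10^-2 H)(7.06 A) = 0.2598 Wb.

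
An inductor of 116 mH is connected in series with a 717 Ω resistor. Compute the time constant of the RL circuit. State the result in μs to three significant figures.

τ ≈ 162 μs

τ = L/R = (0.116 H)/(717 Ω) = 1.618×10^-4 s.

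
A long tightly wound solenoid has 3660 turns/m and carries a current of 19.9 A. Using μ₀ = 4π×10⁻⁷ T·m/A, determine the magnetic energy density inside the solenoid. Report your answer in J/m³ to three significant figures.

u ≈ 3330 J/m³

B = μ₀nI = (4π×10⁻⁷)(3.660×10^3)(19.9) = 9.153×10^-2 T.
u = B²/(2μ₀) = (9.153×10^-2)²/(2×4π×10⁻⁷) = 3.333×10^3 J/m³.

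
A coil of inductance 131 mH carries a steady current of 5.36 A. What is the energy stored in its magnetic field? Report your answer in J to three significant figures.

Stored magnetic energy: U = ½LI².
U = ½(0.131 H)(5.36 A)² = 1.882 J.

U ≈ 1.88 J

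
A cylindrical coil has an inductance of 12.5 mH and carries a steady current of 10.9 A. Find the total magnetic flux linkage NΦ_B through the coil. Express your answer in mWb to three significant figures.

From L = NΦ_B/I, the flux linkage is NΦ_B = LI.
NΦ_B = (1.250×10^-2 H)(10.9 A) = 0.1363 Wb.

NΦ_B ≈ 136 mWb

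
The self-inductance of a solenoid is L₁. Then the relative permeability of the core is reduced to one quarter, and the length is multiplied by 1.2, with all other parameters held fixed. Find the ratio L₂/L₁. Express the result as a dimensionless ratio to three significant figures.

For a solenoid, L ∝ μᵣN²A/ℓ.
L₂/L₁ = (0.25) × (1.2)^-1 = 0.208.

L₂/L₁ = 0.208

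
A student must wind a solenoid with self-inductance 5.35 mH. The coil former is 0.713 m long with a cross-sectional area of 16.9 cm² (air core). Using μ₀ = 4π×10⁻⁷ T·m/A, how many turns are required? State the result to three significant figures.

N ≈ 1340 turns

A = 16.9 cm² = 1.690×10^-3 m².
From L = μ₀N²A/ℓ, N = √(Lℓ / (μ₀A)).
N = √[(5.350×10^-3)(0.713) / ((4π×10⁻⁷)×1.690×10^-3)] = √(1.796×10^6) ≈ 1340.2.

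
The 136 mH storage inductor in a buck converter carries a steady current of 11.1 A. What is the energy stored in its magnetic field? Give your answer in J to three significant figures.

U ≈ 8.38 J

Stored magnetic energy: U = ½LI².
U = ½(0.136 H)(11.1 A)² = 8.378 J.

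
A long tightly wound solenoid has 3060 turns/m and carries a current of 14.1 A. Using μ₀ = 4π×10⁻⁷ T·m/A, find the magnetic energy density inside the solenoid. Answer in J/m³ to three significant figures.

B = μ₀nI = (4π×10⁻⁷)(3.060×10^3)(14.1) = 5.422×10^-2 T.
u = B²/(2μ₀) = (5.422×10^-2)²/(2×4π×10⁻⁷) = 1.170×10^3 J/m³.

u ≈ 1170 J/m³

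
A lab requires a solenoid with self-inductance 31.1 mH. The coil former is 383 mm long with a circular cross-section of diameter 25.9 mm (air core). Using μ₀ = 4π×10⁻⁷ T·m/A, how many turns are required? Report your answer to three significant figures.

N ≈ 4240 turns

A = π(d/2)² = π(1.295×10^-2 m)² = 5.269×10^-4 m².
From L = μ₀N²A/ℓ, N = √(Lℓ / (μ₀A)).
N = √[(3.110×10^-2)(0.383) / ((4π×10⁻⁷)×5.269×10^-4)] = √(1.799×10^7) ≈ 4241.6.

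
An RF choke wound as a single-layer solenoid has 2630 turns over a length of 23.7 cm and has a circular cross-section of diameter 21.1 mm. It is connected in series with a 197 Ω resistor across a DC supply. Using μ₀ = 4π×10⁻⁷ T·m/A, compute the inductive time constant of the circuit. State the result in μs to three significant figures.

τ ≈ 65.1 μs

A = π(d/2)² = π(1.055×10^-2 m)² = 3.497×10^-4 m².
L = μ₀N²A/ℓ = (4π×10⁻⁷)(2630)²(3.497×10^-4)/(0.237) = 1.282×10^-2 H.
τ = L/R = (1.282×10^-2)/(197) = 6.510×10^-5 s.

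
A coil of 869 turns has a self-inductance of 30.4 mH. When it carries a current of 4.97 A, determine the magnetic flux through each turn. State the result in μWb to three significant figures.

Φ_B ≈ 174 μWb

From L = NΦ_B/I, the flux per turn is Φ_B = LI/N.
Φ_B = (3.040×10^-2 H)(4.97 A)/869 = 1.739×10^-4 Wb.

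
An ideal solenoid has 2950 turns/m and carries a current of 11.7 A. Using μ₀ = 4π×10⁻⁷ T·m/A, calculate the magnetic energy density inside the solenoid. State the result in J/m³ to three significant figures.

u ≈ 749 J/m³

B = μ₀nI = (4π×10⁻⁷)(2.950×10^3)(11.7) = 4.337×10^-2 T.
u = B²/(2μ₀) = (4.337×10^-2)²/(2×4π×10⁻⁷) = 748.5 J/m³.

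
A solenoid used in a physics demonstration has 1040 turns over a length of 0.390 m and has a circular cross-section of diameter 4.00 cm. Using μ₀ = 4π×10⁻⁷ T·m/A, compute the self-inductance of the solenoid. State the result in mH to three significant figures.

L ≈ 4.38 mH

A = π(d/2)² = π(2.000×10^-2 m)² = 1.257×10^-3 m².
For a long solenoid, L = μ₀N²A/ℓ.
L = (4π×10⁻⁷)(1040)²(1.257×10^-3)/(0.39 m) = 4.379×10^-3 H.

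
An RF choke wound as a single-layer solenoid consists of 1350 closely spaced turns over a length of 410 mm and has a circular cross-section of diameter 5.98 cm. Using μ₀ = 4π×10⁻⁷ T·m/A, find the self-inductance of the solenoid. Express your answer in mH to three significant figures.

L ≈ 15.7 mH

A = π(d/2)² = π(2.990×10^-2 m)² = 2.809×10^-3 m².
For a long solenoid, L = μ₀N²A/ℓ.
L = (4π×10⁻⁷)(1350)²(2.809×10^-3)/(0.41 m) = 1.569×10^-2 H.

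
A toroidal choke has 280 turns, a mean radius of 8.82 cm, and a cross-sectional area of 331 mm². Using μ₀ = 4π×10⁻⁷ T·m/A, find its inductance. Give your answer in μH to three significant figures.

For a thin toroid, L = μ₀N²A/(2πR).
L = (4π×10⁻⁷)(280)²(3.310×10^-4) / (2π×8.820×10^-2 m) = 5.884×10^-5 H.

L ≈ 58.8 μH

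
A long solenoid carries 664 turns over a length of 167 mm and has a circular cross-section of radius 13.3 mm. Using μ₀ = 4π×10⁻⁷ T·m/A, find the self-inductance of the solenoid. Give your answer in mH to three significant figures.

A = πr² = π(1.330×10^-2 m)² = 5.557×10^-4 m².
For a long solenoid, L = μ₀N²A/ℓ.
L = (4π×10⁻⁷)(664)²(5.557×10^-4)/(0.167 m) = 1.844×10^-3 H.

L ≈ 1.84 mH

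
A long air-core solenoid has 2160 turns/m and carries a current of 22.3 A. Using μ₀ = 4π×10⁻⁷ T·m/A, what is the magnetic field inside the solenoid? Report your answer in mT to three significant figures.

Inside a long solenoid, B = μ₀nI.
B = (4π×10⁻⁷)(2.160×10^3 m⁻¹)(22.3 A) = 6.053×10^-2 T.

B ≈ 60.5 mT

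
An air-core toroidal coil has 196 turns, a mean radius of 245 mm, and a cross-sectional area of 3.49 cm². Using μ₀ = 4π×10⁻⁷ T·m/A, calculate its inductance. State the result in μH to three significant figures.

For a thin toroid, L = μ₀N²A/(2πR).
L = (4π×10⁻⁷)(196)²(3.490×10^-4) / (2π×0.245 m) = 1.094×10^-5 H.

L ≈ 10.9 μH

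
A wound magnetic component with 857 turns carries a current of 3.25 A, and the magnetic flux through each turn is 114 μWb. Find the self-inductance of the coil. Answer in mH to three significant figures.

L ≈ 30.1 mH

Self-inductance is defined by L = NΦ_B/I (flux linkage over current).
L = (857)(1.140×10^-4 Wb)/(3.25 A) = 3.006×10^-2 H.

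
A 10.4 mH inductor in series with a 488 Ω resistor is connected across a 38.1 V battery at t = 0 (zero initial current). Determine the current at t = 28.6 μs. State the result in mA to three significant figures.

I ≈ 57.7 mA

τ = L/R = 1.040×10^-2/488 = 2.131×10^-5 s; final current I_∞ = ε/R = 38.1/488 = 7.807×10^-2 A.
I(t) = I_∞(1 − e^(−t/τ)) with t/τ = 1.342.
I = (7.807×10^-2)(1 − e^(−1.342)) = 5.767×10^-2 A.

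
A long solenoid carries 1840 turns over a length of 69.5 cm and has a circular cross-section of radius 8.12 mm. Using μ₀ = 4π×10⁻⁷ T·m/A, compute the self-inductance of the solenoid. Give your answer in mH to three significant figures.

L ≈ 1.27 mH

A = πr² = π(8.120×10^-3 m)² = 2.071×10^-4 m².
For a long solenoid, L = μ₀N²A/ℓ.
L = (4π×10⁻⁷)(1840)²(2.071×10^-4)/(0.695 m) = 1.268×10^-3 H.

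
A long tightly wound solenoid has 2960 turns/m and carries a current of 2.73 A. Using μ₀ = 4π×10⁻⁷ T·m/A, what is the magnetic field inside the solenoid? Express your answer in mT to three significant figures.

Inside a long solenoid, B = μ₀nI.
B = (4π×10⁻⁷)(2.960×10^3 m⁻¹)(2.73 A) = 1.015×10^-2 T.

B ≈ 10.2 mT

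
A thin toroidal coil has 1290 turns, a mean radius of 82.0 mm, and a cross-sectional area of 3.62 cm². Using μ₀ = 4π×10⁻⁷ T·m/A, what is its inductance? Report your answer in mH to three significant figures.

L ≈ 1.47 mH

For a thin toroid, L = μ₀N²A/(2πR).
L = (4π×10⁻⁷)(1290)²(3.620×10^-4) / (2π×8.200×10^-2 m) = 1.469×10^-3 H.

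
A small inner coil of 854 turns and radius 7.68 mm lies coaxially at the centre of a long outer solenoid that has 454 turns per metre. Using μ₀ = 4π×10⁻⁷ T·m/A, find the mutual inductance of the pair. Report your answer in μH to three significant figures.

The outer solenoid produces a uniform field B₁ = μ₀n₁I₁ across the inner coil,
so the flux linkage is N₂Φ = N₂B₁A₂ = μ₀n₁N₂A₂·I₁, giving M = μ₀n₁N₂A₂.
A₂ = πr² = π(7.680×10^-3 m)² = 1.853×10^-4 m².
M = (4π×10⁻⁷)(454)(854)(1.853×10^-4) = 9.028×10^-5 H.

M ≈ 90.3 μH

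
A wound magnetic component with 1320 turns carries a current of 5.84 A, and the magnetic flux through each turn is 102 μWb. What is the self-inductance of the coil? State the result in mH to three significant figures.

L ≈ 23.1 mH

Self-inductance is defined by L = NΦ_B/I (flux linkage over current).
L = (1320)(1.020×10^-4 Wb)/(5.84 A) = 2.305×10^-2 H.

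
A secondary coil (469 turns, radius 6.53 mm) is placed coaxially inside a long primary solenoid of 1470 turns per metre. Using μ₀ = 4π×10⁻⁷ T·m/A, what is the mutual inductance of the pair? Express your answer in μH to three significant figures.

The outer solenoid produces a uniform field B₁ = μ₀n₁I₁ across the inner coil,
so the flux linkage is N₂Φ = N₂B₁A₂ = μ₀n₁N₂A₂·I₁, giving M = μ₀n₁N₂A₂.
A₂ = πr² = π(6.530×10^-3 m)² = 1.340×10^-4 m².
M = (4π×10⁻⁷)(1470)(469)(1.340×10^-4) = 1.161×10^-4 H.

M ≈ 116 μH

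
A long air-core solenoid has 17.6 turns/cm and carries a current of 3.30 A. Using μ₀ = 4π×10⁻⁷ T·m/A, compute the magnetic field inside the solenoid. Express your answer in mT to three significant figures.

B ≈ 7.30 mT

Inside a long solenoid, B = μ₀nI.
B = (4π×10⁻⁷)(1.760×10^3 m⁻¹)(3.30 A) = 7.299×10^-3 T.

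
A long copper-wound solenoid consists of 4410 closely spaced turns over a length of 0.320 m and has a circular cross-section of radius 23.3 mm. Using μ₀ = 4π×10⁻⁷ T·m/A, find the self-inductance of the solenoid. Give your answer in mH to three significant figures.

L ≈ 130 mH

A = πr² = π(2.330×10^-2 m)² = 1.706×10^-3 m².
For a long solenoid, L = μ₀N²A/ℓ.
L = (4π×10⁻⁷)(4410)²(1.706×10^-3)/(0.32 m) = 0.1303 H.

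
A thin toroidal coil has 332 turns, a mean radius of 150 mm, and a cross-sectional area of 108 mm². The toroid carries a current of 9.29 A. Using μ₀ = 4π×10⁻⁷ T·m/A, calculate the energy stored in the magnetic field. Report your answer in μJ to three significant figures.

U ≈ 685 μJ

L = μ₀N²A/(2πR) = (4π×10⁻⁷)(332)²(1.080×10^-4)/(2π×0.15) = 1.587×10^-5 H.
U = ½LI² = ½(1.587×10^-5)(9.29)² = 6.849×10^-4 J.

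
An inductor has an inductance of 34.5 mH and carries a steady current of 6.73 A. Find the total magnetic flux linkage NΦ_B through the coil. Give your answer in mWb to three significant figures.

From L = NΦ_B/I, the flux linkage is NΦ_B = LI.
NΦ_B = (3.450×10^-2 H)(6.73 A) = 0.2322 Wb.

NΦ_B ≈ 232 mWb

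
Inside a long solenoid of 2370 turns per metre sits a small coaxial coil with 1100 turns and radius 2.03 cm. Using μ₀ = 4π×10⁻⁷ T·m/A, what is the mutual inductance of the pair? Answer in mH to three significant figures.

M ≈ 4.24 mH

The outer solenoid produces a uniform field B₁ = μ₀n₁I₁ across the inner coil,
so the flux linkage is N₂Φ = N₂B₁A₂ = μ₀n₁N₂A₂·I₁, giving M = μ₀n₁N₂A₂.
A₂ = πr² = π(2.030×10^-2 m)² = 1.2946×10^-3 m².
M = (4π×10⁻⁷)(2370)(1100)(1.2946×10^-3) = 4.241×10^-3 H.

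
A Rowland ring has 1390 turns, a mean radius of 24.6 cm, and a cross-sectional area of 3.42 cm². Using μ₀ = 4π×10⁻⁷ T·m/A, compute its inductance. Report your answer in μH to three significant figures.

For a thin toroid, L = μ₀N²A/(2πR).
L = (4π×10⁻⁷)(1390)²(3.420×10^-4) / (2π×0.246 m) = 5.372×10^-4 H.

L ≈ 537 μH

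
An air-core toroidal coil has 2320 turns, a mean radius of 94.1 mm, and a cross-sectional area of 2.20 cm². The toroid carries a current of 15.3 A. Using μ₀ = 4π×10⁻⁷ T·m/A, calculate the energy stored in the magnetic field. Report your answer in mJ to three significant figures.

L = μ₀N²A/(2πR) = (4π×10⁻⁷)(2320)²(2.200×10^-4)/(2π×9.410×10^-2) = 2.517×10^-3 H.
U = ½LI² = ½(2.517×10^-3)(15.3)² = 0.2946 J.

U ≈ 295 mJ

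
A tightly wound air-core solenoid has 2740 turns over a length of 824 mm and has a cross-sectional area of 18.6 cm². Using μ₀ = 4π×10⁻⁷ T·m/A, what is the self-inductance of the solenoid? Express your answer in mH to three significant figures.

L ≈ 21.3 mH

A = 18.6 cm² = 1.860×10^-3 m².
For a long solenoid, L = μ₀N²A/ℓ.
L = (4π×10⁻⁷)(2740)²(1.860×10^-3)/(0.824 m) = 2.130×10^-2 H.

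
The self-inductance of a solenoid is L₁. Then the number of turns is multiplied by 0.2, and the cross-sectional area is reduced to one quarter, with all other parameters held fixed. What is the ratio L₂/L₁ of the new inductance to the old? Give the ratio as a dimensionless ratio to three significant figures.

For a solenoid, L ∝ μᵣN²A/ℓ.
L₂/L₁ = (0.2)^2 × (0.25) = 0.0100.

L₂/L₁ = 0.0100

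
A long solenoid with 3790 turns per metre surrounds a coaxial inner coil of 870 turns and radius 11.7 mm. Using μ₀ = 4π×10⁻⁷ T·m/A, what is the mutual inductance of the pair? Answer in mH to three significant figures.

M ≈ 1.78 mH

The outer solenoid produces a uniform field B₁ = μ₀n₁I₁ across the inner coil,
so the flux linkage is N₂Φ = N₂B₁A₂ = μ₀n₁N₂A₂·I₁, giving M = μ₀n₁N₂A₂.
A₂ = πr² = π(1.170×10^-2 m)² = 4.301×10^-4 m².
M = (4π×10⁻⁷)(3790)(870)(4.301×10^-4) = 1.782×10^-3 H.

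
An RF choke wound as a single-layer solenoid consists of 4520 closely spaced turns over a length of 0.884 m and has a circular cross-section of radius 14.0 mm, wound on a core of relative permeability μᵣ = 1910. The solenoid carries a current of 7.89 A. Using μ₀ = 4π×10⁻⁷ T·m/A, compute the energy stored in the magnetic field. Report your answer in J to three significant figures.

A = πr² = π(1.400×10^-2 m)² = 6.158×10^-4 m².
L = μ₀μᵣN²A/ℓ = (4π×10⁻⁷)(1910)(4520)²(6.158×10^-4)/(0.884) = 34.16 H.
U = ½LI² = ½(34.16)(7.89)² = 1.063×10^3 J.

U ≈ 1060 J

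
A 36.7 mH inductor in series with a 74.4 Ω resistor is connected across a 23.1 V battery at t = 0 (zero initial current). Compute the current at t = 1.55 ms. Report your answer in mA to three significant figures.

τ = L/R = 3.670×10^-2/74.4 = 4.933×10^-4 s; final current I_∞ = ε/R = 23.1/74.4 = 0.31048 A.
I(t) = I_∞(1 − e^(−t/τ)) with t/τ = 3.142.
I = (0.31048)(1 − e^(−3.142)) = 0.2971 A.

I ≈ 297 mA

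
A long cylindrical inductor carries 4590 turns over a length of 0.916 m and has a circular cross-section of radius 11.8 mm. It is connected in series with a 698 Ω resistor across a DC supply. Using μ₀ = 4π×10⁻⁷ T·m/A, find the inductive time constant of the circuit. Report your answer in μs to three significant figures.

τ ≈ 18.1 μs

A = πr² = π(1.180×10^-2 m)² = 4.374×10^-4 m².
L = μ₀N²A/ℓ = (4π×10⁻⁷)(4590)²(4.374×10^-4)/(0.916) = 1.264×10^-2 H.
τ = L/R = (1.264×10^-2)/(698) = 1.811×10^-5 s.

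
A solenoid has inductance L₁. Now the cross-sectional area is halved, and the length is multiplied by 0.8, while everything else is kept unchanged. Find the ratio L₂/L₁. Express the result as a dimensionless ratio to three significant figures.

For a solenoid, L ∝ μᵣN²A/ℓ.
L₂/L₁ = (0.5) × (0.8)^-1 = 0.625.

L₂/L₁ = 0.625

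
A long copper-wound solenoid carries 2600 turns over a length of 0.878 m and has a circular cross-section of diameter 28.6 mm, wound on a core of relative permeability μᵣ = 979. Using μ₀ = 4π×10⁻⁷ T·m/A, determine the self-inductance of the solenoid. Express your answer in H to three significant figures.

L ≈ 6.09 H

A = π(d/2)² = π(1.430×10^-2 m)² = 6.424×10^-4 m².
For a long solenoid, L = μ₀μᵣN²A/ℓ.
L = (4π×10⁻⁷)(979)(2600)²(6.424×10^-4)/(0.878 m) = 6.085 H.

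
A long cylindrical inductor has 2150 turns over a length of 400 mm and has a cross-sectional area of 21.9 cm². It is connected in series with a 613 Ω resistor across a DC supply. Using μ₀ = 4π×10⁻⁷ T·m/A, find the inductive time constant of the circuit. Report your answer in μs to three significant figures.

τ ≈ 51.9 μs

A = 21.9 cm² = 2.190×10^-3 m².
L = μ₀N²A/ℓ = (4π×10⁻⁷)(2150)²(2.190×10^-3)/(0.4) = 3.180×10^-2 H.
τ = L/R = (3.180×10^-2)/(613) = 5.188×10^-5 s.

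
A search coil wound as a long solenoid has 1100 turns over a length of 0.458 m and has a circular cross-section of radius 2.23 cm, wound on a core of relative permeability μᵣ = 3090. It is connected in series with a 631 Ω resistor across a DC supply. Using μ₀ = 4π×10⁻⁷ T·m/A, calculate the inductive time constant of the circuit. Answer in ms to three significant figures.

τ ≈ 25.4 ms

A = πr² = π(2.230×10^-2 m)² = 1.562×10^-3 m².
L = μ₀μᵣN²A/ℓ = (4π×10⁻⁷)(3090)(1100)²(1.562×10^-3)/(0.458) = 16.03 H.
τ = L/R = (16.03)/(631) = 2.540×10^-2 s.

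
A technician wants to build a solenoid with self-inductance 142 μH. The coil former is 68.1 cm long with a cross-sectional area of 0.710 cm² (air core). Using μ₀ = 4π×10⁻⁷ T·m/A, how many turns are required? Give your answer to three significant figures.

N ≈ 1040 turns

A = 0.710 cm² = 7.100×10^-5 m².
From L = μ₀N²A/ℓ, N = √(Lℓ / (μ₀A)).
N = √[(1.420×10^-4)(0.681) / ((4π×10⁻⁷)×7.100×10^-5)] = √(1.084×10^6) ≈ 1041.1.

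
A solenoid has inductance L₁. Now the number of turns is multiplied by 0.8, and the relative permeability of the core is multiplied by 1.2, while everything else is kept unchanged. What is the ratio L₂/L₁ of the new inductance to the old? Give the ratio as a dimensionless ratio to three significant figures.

L₂/L₁ = 0.768

For a solenoid, L ∝ μᵣN²A/ℓ.
L₂/L₁ = (0.8)^2 × (1.2) = 0.768.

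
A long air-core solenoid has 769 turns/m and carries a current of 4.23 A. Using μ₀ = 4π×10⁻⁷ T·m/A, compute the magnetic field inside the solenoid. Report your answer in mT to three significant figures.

Inside a long solenoid, B = μ₀nI.
B = (4π×10⁻⁷)(769 m⁻¹)(4.23 A) = 4.088×10^-3 T.

B ≈ 4.09 mT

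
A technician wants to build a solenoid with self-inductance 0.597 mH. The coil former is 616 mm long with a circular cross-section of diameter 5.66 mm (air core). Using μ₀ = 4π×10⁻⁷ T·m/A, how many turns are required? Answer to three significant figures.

A = π(d/2)² = π(2.830×10^-3 m)² = 2.516×10^-5 m².
From L = μ₀N²A/ℓ, N = √(Lℓ / (μ₀A)).
N = √[(5.970×10^-4)(0.616) / ((4π×10⁻⁷)×2.516×10^-5)] = √(1.163×10^7) ≈ 3410.4.

N ≈ 3410 turns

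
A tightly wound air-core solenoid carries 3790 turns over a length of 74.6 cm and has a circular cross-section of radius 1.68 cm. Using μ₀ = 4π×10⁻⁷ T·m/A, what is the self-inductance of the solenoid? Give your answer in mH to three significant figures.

A = πr² = π(1.680×10^-2 m)² = 8.867×10^-4 m².
For a long solenoid, L = μ₀N²A/ℓ.
L = (4π×10⁻⁷)(3790)²(8.867×10^-4)/(0.746 m) = 2.145×10^-2 H.

L ≈ 21.5 mH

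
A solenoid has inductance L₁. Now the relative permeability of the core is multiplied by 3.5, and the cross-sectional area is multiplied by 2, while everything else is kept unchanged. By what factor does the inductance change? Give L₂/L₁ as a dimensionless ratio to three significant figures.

L₂/L₁ = 7.00

For a solenoid, L ∝ μᵣN²A/ℓ.
L₂/L₁ = (3.5) × (2) = 7.00.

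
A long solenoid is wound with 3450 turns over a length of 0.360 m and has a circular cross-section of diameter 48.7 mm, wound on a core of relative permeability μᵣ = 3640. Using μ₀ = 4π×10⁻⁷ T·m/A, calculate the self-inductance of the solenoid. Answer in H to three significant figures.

A = π(d/2)² = π(2.435×10^-2 m)² = 1.863×10^-3 m².
For a long solenoid, L = μ₀μᵣN²A/ℓ.
L = (4π×10⁻⁷)(3640)(3450)²(1.863×10^-3)/(0.36 m) = 281.7 H.

L ≈ 282 H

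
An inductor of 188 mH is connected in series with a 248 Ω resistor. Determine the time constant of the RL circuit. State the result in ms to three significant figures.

τ = L/R = (0.188 H)/(248 Ω) = 7.581×10^-4 s.

τ ≈ 0.758 ms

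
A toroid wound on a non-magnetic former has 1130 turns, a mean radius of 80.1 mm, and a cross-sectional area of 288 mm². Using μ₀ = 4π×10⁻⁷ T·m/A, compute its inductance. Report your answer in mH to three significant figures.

For a thin toroid, L = μ₀N²A/(2πR).
L = (4π×10⁻⁷)(1130)²(2.880×10^-4) / (2π×8.010×10^-2 m) = 9.182×10^-4 H.

L ≈ 0.918 mH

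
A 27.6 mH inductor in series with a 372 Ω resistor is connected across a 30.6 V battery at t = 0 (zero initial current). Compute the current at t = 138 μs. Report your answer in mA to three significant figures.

τ = L/R = 2.760×10^-2/372 = 7.419×10^-5 s; final current I_∞ = ε/R = 30.6/372 = 8.226×10^-2 A.
I(t) = I_∞(1 − e^(−t/τ)) with t/τ = 1.860.
I = (8.226×10^-2)(1 − e^(−1.860)) = 6.945×10^-2 A.

I ≈ 69.5 mA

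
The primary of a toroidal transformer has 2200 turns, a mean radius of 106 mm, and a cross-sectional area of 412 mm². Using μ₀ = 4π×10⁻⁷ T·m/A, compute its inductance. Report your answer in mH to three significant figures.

L ≈ 3.76 mH

For a thin toroid, L = μ₀N²A/(2πR).
L = (4π×10⁻⁷)(2200)²(4.120×10^-4) / (2π×0.106 m) = 3.762×10^-3 H.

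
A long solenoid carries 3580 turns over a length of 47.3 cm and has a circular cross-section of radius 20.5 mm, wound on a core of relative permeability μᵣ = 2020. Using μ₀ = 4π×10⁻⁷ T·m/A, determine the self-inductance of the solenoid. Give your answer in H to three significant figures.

L ≈ 90.8 H

A = πr² = π(2.050×10^-2 m)² = 1.320×10^-3 m².
For a long solenoid, L = μ₀μᵣN²A/ℓ.
L = (4π×10⁻⁷)(2020)(3580)²(1.320×10^-3)/(0.473 m) = 90.81 H.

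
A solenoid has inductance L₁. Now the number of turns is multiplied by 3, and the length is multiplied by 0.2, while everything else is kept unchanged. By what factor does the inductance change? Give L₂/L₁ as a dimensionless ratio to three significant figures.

L₂/L₁ = 45.0

For a solenoid, L ∝ μᵣN²A/ℓ.
L₂/L₁ = (3)^2 × (0.2)^-1 = 45.0.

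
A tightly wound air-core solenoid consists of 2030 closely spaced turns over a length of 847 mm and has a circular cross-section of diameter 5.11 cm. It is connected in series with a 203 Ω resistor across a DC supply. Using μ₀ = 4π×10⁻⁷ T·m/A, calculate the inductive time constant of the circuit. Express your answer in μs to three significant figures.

A = π(d/2)² = π(2.555×10^-2 m)² = 2.051×10^-3 m².
L = μ₀N²A/ℓ = (4π×10⁻⁷)(2030)²(2.051×10^-3)/(0.847) = 1.254×10^-2 H.
τ = L/R = (1.254×10^-2)/(203) = 6.177×10^-5 s.

τ ≈ 61.8 μs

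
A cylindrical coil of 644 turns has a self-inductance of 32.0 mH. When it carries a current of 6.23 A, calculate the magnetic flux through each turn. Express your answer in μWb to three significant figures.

Φ_B ≈ 310 μWb

From L = NΦ_B/I, the flux per turn is Φ_B = LI/N.
Φ_B = (3.200×10^-2 H)(6.23 A)/644 = 3.096×10^-4 Wb.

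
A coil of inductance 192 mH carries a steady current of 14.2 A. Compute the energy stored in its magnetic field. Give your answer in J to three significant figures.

Stored magnetic energy: U = ½LI².
U = ½(0.192 H)(14.2 A)² = 19.36 J.

U ≈ 19.4 J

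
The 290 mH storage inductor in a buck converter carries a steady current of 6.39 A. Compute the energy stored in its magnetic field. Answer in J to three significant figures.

Stored magnetic energy: U = ½LI².
U = ½(0.29 H)(6.39 A)² = 5.921 J.

U ≈ 5.92 J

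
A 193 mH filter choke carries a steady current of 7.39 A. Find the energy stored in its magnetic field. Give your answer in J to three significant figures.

Stored magnetic energy: U = ½LI².
U = ½(0.193 H)(7.39 A)² = 5.27 J.

U ≈ 5.27 J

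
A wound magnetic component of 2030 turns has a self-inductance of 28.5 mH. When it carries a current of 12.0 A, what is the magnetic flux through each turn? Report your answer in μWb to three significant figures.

From L = NΦ_B/I, the flux per turn is Φ_B = LI/N.
Φ_B = (2.850×10^-2 H)(12.0 A)/2030 = 1.6847×10^-4 Wb.

Φ_B ≈ 168 μWb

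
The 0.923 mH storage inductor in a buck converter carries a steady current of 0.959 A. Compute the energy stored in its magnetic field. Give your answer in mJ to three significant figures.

Stored magnetic energy: U = ½LI².
U = ½(9.230×10^-4 H)(0.959 A)² = 4.244×10^-4 J.

U ≈ 0.424 mJ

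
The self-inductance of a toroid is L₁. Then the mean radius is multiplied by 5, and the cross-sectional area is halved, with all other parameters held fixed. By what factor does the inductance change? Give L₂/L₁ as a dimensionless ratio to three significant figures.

L₂/L₁ = 0.100

For a toroid, L ∝ μᵣN²A/R.
L₂/L₁ = (5)^-1 × (0.5) = 0.100.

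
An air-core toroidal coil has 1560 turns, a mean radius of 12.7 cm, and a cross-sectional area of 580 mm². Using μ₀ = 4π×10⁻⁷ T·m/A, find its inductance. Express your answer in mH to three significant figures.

For a thin toroid, L = μ₀N²A/(2πR).
L = (4π×10⁻⁷)(1560)²(5.800×10^-4) / (2π×0.127 m) = 2.223×10^-3 H.

L ≈ 2.22 mH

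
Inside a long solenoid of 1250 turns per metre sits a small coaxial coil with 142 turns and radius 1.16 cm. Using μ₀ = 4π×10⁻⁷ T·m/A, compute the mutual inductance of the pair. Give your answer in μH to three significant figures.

M ≈ 94.3 μH

The outer solenoid produces a uniform field B₁ = μ₀n₁I₁ across the inner coil,
so the flux linkage is N₂Φ = N₂B₁A₂ = μ₀n₁N₂A₂·I₁, giving M = μ₀n₁N₂A₂.
A₂ = πr² = π(1.160×10^-2 m)² = 4.227×10^-4 m².
M = (4π×10⁻⁷)(1250)(142)(4.227×10^-4) = 9.429×10^-5 H.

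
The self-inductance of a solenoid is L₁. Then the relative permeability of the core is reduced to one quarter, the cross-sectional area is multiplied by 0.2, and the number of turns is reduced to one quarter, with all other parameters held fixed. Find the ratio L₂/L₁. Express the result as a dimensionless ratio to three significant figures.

For a solenoid, L ∝ μᵣN²A/ℓ.
L₂/L₁ = (0.25) × (0.2) × (0.25)^2 = 0.00313.

L₂/L₁ = 0.00313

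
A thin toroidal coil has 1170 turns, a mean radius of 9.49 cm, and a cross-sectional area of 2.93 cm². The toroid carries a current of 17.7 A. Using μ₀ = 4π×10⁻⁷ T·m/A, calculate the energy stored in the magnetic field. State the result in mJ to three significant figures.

U ≈ 132 mJ

L = μ₀N²A/(2πR) = (4π×10⁻⁷)(1170)²(2.930×10^-4)/(2π×9.490×10^-2) = 8.453×10^-4 H.
U = ½LI² = ½(8.453×10^-4)(17.7)² = 0.1324 J.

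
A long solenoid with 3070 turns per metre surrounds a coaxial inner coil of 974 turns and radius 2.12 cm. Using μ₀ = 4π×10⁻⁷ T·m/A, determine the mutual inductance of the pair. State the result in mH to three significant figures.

The outer solenoid produces a uniform field B₁ = μ₀n₁I₁ across the inner coil,
so the flux linkage is N₂Φ = N₂B₁A₂ = μ₀n₁N₂A₂·I₁, giving M = μ₀n₁N₂A₂.
A₂ = πr² = π(2.120×10^-2 m)² = 1.412×10^-3 m².
M = (4π×10⁻⁷)(3070)(974)(1.412×10^-3) = 5.306×10^-3 H.

M ≈ 5.31 mH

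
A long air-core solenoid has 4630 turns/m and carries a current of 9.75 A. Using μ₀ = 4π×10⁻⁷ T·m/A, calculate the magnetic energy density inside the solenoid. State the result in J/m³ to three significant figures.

B = μ₀nI = (4π×10⁻⁷)(4.630×10^3)(9.75) = 5.673×10^-2 T.
u = B²/(2μ₀) = (5.673×10^-2)²/(2×4π×10⁻⁷) = 1.280×10^3 J/m³.

u ≈ 1280 J/m³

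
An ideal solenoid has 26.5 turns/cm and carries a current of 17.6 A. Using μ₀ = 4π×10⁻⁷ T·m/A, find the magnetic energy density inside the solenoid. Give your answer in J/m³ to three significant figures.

B = μ₀nI = (4π×10⁻⁷)(2.650×10^3)(17.6) = 5.861×10^-2 T.
u = B²/(2μ₀) = (5.861×10^-2)²/(2×4π×10⁻⁷) = 1.367×10^3 J/m³.

u ≈ 1370 J/m³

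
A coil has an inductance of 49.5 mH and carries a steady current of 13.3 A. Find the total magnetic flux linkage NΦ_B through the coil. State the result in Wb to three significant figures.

NΦ_B ≈ 0.658 Wb

From L = NΦ_B/I, the flux linkage is NΦ_B = LI.
NΦ_B = (4.950×10^-2 H)(13.3 A) = 0.6584 Wb.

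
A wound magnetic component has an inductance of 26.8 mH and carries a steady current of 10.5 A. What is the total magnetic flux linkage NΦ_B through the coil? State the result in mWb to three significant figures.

NΦ_B ≈ 281 mWb

From L = NΦ_B/I, the flux linkage is NΦ_B = LI.
NΦ_B = (2.680×10^-2 H)(10.5 A) = 0.2814 Wb.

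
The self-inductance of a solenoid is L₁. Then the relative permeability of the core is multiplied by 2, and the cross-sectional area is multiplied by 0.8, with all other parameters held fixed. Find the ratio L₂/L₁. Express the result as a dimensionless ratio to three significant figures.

For a solenoid, L ∝ μᵣN²A/ℓ.
L₂/L₁ = (2) × (0.8) = 1.60.

L₂/L₁ = 1.60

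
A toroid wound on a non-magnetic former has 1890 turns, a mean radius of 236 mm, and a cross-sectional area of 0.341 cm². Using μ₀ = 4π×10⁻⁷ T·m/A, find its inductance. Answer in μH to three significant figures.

For a thin toroid, L = μ₀N²A/(2πR).
L = (4π×10⁻⁷)(1890)²(3.410×10^-5) / (2π×0.236 m) = 1.032×10^-4 H.

L ≈ 103 μH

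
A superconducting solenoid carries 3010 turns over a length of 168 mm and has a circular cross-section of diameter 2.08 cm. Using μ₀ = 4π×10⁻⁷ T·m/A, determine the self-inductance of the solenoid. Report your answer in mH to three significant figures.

L ≈ 23.0 mH

A = π(d/2)² = π(1.040×10^-2 m)² = 3.398×10^-4 m².
For a long solenoid, L = μ₀N²A/ℓ.
L = (4π×10⁻⁷)(3010)²(3.398×10^-4)/(0.168 m) = 2.303×10^-2 H.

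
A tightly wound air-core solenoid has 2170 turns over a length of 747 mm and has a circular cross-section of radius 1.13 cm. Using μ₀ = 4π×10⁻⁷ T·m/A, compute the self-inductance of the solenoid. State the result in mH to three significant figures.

L ≈ 3.18 mH

A = πr² = π(1.130×10^-2 m)² = 4.011×10^-4 m².
For a long solenoid, L = μ₀N²A/ℓ.
L = (4π×10⁻⁷)(2170)²(4.011×10^-4)/(0.747 m) = 3.178×10^-3 H.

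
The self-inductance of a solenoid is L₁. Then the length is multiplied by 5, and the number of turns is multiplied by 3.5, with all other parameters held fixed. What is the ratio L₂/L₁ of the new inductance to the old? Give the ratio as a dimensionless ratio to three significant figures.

L₂/L₁ = 2.45

For a solenoid, L ∝ μᵣN²A/ℓ.
L₂/L₁ = (5)^-1 × (3.5)^2 = 2.45.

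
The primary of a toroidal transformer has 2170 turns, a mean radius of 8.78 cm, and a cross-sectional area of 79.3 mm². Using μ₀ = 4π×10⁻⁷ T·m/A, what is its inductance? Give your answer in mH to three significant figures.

For a thin toroid, L = μ₀N²A/(2πR).
L = (4π×10⁻⁷)(2170)²(7.930×10^-5) / (2π×8.780×10^-2 m) = 8.506×10^-4 H.

L ≈ 0.851 mH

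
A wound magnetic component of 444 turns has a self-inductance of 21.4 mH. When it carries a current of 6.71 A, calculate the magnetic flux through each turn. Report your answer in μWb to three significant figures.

From L = NΦ_B/I, the flux per turn is Φ_B = LI/N.
Φ_B = (2.140×10^-2 H)(6.71 A)/444 = 3.234×10^-4 Wb.

Φ_B ≈ 323 μWb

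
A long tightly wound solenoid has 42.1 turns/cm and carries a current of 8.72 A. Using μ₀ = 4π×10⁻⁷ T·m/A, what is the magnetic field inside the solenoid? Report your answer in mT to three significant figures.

B ≈ 46.1 mT

Inside a long solenoid, B = μ₀nI.
B = (4π×10⁻⁷)(4.210×10^3 m⁻¹)(8.72 A) = 4.613×10^-2 T.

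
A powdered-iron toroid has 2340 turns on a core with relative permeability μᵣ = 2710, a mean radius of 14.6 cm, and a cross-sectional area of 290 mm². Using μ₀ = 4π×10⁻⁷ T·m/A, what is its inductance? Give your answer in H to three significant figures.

L ≈ 5.89 H

For a thin toroid, L = μ₀μᵣN²A/(2πR).
L = (4π×10⁻⁷)(2710)(2340)²(2.900×10^-4) / (2π×0.146 m) = 5.8949 H.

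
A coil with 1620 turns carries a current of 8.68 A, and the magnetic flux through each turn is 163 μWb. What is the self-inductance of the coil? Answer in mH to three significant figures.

L ≈ 30.4 mH

Self-inductance is defined by L = NΦ_B/I (flux linkage over current).
L = (1620)(1.630×10^-4 Wb)/(8.68 A) = 3.042×10^-2 H.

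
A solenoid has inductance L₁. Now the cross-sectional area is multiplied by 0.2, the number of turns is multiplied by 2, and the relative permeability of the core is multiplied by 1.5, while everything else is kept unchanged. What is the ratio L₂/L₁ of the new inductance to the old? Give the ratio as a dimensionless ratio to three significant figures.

L₂/L₁ = 1.20

For a solenoid, L ∝ μᵣN²A/ℓ.
L₂/L₁ = (0.2) × (2)^2 × (1.5) = 1.20.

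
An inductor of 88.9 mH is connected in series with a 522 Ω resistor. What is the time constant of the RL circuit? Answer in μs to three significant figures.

τ = L/R = (8.890×10^-2 H)/(522 Ω) = 1.703×10^-4 s.

τ ≈ 170 μs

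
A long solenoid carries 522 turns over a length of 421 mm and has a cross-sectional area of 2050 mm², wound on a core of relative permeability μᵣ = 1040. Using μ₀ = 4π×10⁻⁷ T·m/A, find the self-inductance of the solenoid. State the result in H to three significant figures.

L ≈ 1.73 H

A = 2050 mm² = 2.050×10^-3 m².
For a long solenoid, L = μ₀μᵣN²A/ℓ.
L = (4π×10⁻⁷)(1040)(522)²(2.050×10^-3)/(0.421 m) = 1.734 H.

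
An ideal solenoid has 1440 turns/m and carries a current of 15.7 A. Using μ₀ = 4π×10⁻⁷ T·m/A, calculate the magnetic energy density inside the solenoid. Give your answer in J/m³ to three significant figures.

u ≈ 321 J/m³

B = μ₀nI = (4π×10⁻⁷)(1.440×10^3)(15.7) = 2.841×10^-2 T.
u = B²/(2μ₀) = (2.841×10^-2)²/(2×4π×10⁻⁷) = 321.1 J/m³.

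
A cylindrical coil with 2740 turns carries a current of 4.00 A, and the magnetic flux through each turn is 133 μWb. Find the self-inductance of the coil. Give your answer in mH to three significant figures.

Self-inductance is defined by L = NΦ_B/I (flux linkage over current).
L = (2740)(1.330×10^-4 Wb)/(4.00 A) = 9.111×10^-2 H.

L ≈ 91.1 mH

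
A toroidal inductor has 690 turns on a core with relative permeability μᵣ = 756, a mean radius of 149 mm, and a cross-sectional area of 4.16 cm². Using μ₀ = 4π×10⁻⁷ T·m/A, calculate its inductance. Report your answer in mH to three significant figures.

L ≈ 201 mH

For a thin toroid, L = μ₀μᵣN²A/(2πR).
L = (4π×10⁻⁷)(756)(690)²(4.160×10^-4) / (2π×0.149 m) = 0.201 H.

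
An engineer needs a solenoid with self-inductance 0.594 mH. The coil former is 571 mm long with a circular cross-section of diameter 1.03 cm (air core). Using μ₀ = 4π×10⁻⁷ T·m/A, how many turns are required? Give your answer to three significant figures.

N ≈ 1800 turns

A = π(d/2)² = π(5.150×10^-3 m)² = 8.332×10^-5 m².
From L = μ₀N²A/ℓ, N = √(Lℓ / (μ₀A)).
N = √[(5.940×10^-4)(0.571) / ((4π×10⁻⁷)×8.332×10^-5)] = √(3.239×10^6) ≈ 1799.8.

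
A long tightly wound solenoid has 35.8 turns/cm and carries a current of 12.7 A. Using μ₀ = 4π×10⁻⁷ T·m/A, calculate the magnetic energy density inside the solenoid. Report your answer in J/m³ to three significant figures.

B = μ₀nI = (4π×10⁻⁷)(3.580×10^3)(12.7) = 5.713×10^-2 T.
u = B²/(2μ₀) = (5.713×10^-2)²/(2×4π×10⁻⁷) = 1.299×10^3 J/m³.

u ≈ 1300 J/m³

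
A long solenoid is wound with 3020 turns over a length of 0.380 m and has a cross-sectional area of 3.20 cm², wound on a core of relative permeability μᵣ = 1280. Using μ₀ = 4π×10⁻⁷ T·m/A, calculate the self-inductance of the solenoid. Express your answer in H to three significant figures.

A = 3.20 cm² = 3.200×10^-4 m².
For a long solenoid, L = μ₀μᵣN²A/ℓ.
L = (4π×10⁻⁷)(1280)(3020)²(3.200×10^-4)/(0.38 m) = 12.35 H.

L ≈ 12.4 H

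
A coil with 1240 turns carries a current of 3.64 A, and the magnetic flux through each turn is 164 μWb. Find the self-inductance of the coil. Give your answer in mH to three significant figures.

L ≈ 55.9 mH

Self-inductance is defined by L = NΦ_B/I (flux linkage over current).
L = (1240)(1.640×10^-4 Wb)/(3.64 A) = 5.587×10^-2 H.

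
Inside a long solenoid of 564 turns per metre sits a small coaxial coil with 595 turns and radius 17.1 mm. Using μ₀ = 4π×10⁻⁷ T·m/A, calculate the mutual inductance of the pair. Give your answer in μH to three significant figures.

M ≈ 387 μH

The outer solenoid produces a uniform field B₁ = μ₀n₁I₁ across the inner coil,
so the flux linkage is N₂Φ = N₂B₁A₂ = μ₀n₁N₂A₂·I₁, giving M = μ₀n₁N₂A₂.
A₂ = πr² = π(1.710×10^-2 m)² = 9.186×10^-4 m².
M = (4π×10⁻⁷)(564)(595)(9.186×10^-4) = 3.874×10^-4 H.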